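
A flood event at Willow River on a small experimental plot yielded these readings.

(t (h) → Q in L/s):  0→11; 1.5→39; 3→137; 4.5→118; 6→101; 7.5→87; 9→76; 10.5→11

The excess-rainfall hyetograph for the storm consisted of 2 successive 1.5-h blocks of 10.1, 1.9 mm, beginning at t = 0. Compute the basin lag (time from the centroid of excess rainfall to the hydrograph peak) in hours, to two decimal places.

Centroid of excess rainfall: t_c = Σ P_i·t̄_i / ΣP_i = 0.9875 h (block centres at 0.75, 2.25 h).
Hydrograph peak occurs at t = 3 h, so basin lag t_L = 3 − 0.9875 = 2.01 h.

t_L ≈ 2.01 h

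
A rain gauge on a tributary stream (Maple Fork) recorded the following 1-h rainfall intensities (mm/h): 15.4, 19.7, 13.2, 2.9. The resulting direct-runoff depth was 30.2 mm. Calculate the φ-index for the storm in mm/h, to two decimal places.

φ ≈ 6.03 mm/h

Only the 3 blocks with intensity above φ contribute runoff: 15.4, 19.7, 13.2 mm/h.
Σ(I−φ)·Δt = d  ⇒  (15.4+19.7+13.2 − 3φ)·1 = 30.2
φ = (48.30 − 30.2/1) / 3 = 6.03 mm/h.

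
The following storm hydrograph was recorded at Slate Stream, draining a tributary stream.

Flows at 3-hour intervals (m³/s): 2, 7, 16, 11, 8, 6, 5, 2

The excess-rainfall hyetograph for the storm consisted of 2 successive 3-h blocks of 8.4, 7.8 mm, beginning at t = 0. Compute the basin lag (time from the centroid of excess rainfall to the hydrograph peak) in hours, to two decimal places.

Centroid of excess rainfall: t_c = Σ P_i·t̄_i / ΣP_i = 2.9444 h (block centres at 1.5, 4.5 h).
Hydrograph peak occurs at t = 6 h, so basin lag t_L = 6 − 2.9444 = 3.06 h.

t_L ≈ 3.06 h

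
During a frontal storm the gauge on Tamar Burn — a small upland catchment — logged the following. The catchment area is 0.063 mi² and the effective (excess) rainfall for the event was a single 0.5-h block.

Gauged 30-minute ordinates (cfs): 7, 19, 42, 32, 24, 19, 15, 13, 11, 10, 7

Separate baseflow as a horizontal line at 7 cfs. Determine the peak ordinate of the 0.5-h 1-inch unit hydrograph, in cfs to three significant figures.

Direct runoff: 0.0, 12.0, 35.0, 25.0, 17.0, 12.0, 8.0, 6.0, 4.0, 3.0, 0.0 cfs; ΣQ_DR = 122.0 cfs, peak = 35.0 cfs.
Runoff depth d = ΣQ_DR·Δt / A = 122.0 × 1800 / (0.063 mi²) = 1.500 in.
The 1-inch UH is the DRH scaled by (1 in)/d, so U_p = 35.0 × 1/1.500 = 23.3 cfs.

U_p ≈ 23.3 cfs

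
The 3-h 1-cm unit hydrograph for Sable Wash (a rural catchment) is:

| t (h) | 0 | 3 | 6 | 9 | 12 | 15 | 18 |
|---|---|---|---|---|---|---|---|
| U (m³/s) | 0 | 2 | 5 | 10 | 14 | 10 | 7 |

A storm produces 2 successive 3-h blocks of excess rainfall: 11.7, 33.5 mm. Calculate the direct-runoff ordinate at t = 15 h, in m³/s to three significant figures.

By discrete convolution, Q_j = Σ (P_i / 10 mm) · U_{j−i}.
At t = 15 h (j=5): Q = (11.7/10)·10 + (33.5/10)·14 = 58.6 m³/s.

Q ≈ 58.6 m³/s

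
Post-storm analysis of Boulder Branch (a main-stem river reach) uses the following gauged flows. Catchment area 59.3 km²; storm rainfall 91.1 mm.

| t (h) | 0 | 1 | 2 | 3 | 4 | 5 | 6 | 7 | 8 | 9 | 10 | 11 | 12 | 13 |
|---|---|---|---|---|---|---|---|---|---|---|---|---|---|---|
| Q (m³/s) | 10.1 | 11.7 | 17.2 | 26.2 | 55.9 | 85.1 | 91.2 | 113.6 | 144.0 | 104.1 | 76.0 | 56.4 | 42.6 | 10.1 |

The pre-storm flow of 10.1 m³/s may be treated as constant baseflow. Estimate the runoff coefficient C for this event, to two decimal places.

ΣQ_DR = 702.8 m³/s; V = ΣQ_DR·Δt = 2.530 × 10^6 m³.
Runoff depth d = V / A = 42.67 mm.
C = d / P = 42.67 / 91.1 = 0.47.

C ≈ 0.47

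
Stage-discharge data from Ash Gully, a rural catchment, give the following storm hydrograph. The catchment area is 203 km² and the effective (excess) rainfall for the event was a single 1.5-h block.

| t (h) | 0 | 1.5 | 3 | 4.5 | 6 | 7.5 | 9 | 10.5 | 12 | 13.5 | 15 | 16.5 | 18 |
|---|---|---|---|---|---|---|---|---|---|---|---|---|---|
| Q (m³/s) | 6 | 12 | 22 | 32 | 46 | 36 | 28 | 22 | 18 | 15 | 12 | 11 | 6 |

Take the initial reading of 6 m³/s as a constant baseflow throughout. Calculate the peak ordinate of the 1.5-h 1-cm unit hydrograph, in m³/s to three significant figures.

Direct runoff: 0.0, 6.0, 16.0, 26.0, 40.0, 30.0, 22.0, 16.0, 12.0, 9.0, 6.0, 5.0, 0.0 m³/s; ΣQ_DR = 188.0 m³/s, peak = 40.0 m³/s.
Runoff depth d = ΣQ_DR·Δt / A = 188.0 × 5400 / (203 km²) = 5.001 mm.
The 1-cm UH is the DRH scaled by (10 mm)/d, so U_p = 40.0 × 10/5.001 = 80.0 m³/s.

U_p ≈ 80.0 m³/s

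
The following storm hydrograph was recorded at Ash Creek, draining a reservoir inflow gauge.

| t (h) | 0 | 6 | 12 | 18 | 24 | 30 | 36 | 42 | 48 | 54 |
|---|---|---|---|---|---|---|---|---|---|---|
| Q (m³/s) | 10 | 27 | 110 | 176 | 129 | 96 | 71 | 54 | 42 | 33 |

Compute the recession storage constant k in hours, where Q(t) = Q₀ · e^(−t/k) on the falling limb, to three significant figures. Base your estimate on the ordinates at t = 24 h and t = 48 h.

k ≈ 21.4 h

On the falling limb, Q drops from 129 to 42 m³/s between t = 24 h and t = 48 h (Δt = 24 h).
k = −Δt / ln(Q₂/Q₁) = −24 / ln(42/129) = 21.4 h.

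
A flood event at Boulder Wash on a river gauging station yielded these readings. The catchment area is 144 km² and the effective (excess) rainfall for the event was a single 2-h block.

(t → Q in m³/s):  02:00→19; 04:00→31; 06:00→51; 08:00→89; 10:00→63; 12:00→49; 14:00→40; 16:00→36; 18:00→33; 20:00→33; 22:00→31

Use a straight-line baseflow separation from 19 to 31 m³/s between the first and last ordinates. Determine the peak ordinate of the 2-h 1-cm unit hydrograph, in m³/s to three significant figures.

U_p ≈ 66.4 m³/s

Direct runoff: 0.00, 10.80, 29.60, 66.40, 39.20, 24.00, 13.80, 8.60, 4.40, 3.20, 0.00 m³/s; ΣQ_DR = 200.0 m³/s, peak = 66.40 m³/s.
Runoff depth d = ΣQ_DR·Δt / A = 200.0 × 7200 / (144 km²) = 10.00 mm.
The 1-cm UH is the DRH scaled by (10 mm)/d, so U_p = 66.40 × 10/10.00 = 66.4 m³/s.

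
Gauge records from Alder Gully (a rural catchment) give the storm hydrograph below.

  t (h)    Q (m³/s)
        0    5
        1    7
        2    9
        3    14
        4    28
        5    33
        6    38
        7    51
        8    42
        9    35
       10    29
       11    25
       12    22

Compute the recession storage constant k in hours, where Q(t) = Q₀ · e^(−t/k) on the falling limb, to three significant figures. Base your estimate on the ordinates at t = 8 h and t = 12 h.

k ≈ 6.19 h

On the falling limb, Q drops from 42 to 22 m³/s between t = 8 h and t = 12 h (Δt = 4 h).
k = −Δt / ln(Q₂/Q₁) = −4 / ln(22/42) = 6.19 h.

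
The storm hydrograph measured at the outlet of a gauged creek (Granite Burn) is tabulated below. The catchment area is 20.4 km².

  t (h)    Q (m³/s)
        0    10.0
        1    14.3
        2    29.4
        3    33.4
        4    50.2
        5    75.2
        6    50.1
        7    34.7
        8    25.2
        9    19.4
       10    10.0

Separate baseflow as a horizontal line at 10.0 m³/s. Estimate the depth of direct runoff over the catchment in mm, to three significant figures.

Direct runoff: 0.0, 4.3, 19.4, 23.4, 40.2, 65.2, 40.1, 24.7, 15.2, 9.4, 0.0 m³/s; ΣQ_DR = 241.9 m³/s.
V = ΣQ_DR · Δt = 241.9 × 3600 s = 8.708 × 10^5 m³.
Over A = 20.4 km², depth = V / A = 42.7 mm.

d ≈ 42.7 mm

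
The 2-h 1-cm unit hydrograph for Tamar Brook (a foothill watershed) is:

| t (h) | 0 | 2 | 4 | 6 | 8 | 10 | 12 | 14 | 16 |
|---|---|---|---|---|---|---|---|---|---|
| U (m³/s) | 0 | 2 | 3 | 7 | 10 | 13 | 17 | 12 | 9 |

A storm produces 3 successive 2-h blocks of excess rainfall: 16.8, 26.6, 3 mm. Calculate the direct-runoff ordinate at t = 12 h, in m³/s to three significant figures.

Q ≈ 66.1 m³/s

By discrete convolution, Q_j = Σ (P_i / 10 mm) · U_{j−i}.
At t = 12 h (j=6): Q = (16.8/10)·17 + (26.6/10)·13 + (3/10)·10 = 66.1 m³/s.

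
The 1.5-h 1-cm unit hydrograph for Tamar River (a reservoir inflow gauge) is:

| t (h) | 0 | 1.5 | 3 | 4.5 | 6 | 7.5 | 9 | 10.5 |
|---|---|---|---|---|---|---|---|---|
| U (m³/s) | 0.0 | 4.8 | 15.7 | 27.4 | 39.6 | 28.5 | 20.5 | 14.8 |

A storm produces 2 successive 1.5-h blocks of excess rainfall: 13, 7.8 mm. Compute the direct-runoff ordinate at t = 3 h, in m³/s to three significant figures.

Q ≈ 24.2 m³/s

By discrete convolution, Q_j = Σ (P_i / 10 mm) · U_{j−i}.
At t = 3 h (j=2): Q = (13/10)·15.7 + (7.8/10)·4.8 = 24.2 m³/s.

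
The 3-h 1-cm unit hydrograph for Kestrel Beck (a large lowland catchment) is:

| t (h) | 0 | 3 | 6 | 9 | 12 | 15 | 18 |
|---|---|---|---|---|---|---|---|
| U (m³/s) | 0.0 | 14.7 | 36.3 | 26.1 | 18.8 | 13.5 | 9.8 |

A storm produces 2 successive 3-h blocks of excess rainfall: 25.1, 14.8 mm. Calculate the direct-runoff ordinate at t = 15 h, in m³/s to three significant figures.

Q ≈ 61.7 m³/s

By discrete convolution, Q_j = Σ (P_i / 10 mm) · U_{j−i}.
At t = 15 h (j=5): Q = (25.1/10)·13.5 + (14.8/10)·18.8 = 61.7 m³/s.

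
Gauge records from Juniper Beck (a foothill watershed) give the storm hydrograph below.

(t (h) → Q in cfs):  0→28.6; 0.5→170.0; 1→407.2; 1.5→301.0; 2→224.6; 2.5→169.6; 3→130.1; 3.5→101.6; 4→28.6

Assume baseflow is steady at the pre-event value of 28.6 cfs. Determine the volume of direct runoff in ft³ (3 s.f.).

Direct-runoff ordinates (Q − Q_b): 0.0, 141.4, 378.6, 272.4, 196.0, 141.0, 101.5, 73.0, 0.0 cfs.
ΣQ_DR = 1304 cfs.
With Δt = 0.5 h = 1800 s, V = ΣQ_DR · Δt = 1304 × 1800 = 2.35 × 10^6 ft³.

V ≈ 2.35 × 10^6 ft³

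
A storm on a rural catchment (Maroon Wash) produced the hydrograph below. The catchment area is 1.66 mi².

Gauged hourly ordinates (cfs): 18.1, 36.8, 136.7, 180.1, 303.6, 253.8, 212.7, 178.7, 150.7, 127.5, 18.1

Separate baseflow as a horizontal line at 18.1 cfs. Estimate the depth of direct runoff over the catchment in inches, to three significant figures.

d ≈ 1.32 in

Direct runoff: 0.0, 18.7, 118.6, 162.0, 285.5, 235.7, 194.6, 160.6, 132.6, 109.4, 0.0 cfs; ΣQ_DR = 1418 cfs.
V = ΣQ_DR · Δt = 1418 × 3600 s = 5.104 × 10^6 ft³.
Over A = 1.66 mi², depth = V / A = 1.32 in.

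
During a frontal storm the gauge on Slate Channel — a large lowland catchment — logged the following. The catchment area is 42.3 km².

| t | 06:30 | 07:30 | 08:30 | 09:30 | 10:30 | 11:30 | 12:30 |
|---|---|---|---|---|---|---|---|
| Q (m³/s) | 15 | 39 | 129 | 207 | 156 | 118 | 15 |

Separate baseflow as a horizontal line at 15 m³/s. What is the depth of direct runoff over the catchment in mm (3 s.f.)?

Direct runoff: 0.0, 24.0, 114.0, 192.0, 141.0, 103.0, 0.0 m³/s; ΣQ_DR = 574.0 m³/s.
V = ΣQ_DR · Δt = 574.0 × 3600 s = 2.066 × 10^6 m³.
Over A = 42.3 km², depth = V / A = 48.9 mm.

d ≈ 48.9 mm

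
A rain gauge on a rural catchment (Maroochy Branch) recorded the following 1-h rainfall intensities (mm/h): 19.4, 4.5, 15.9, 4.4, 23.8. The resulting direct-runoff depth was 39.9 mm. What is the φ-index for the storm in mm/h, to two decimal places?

φ ≈ 6.40 mm/h

Only the 3 blocks with intensity above φ contribute runoff: 19.4, 15.9, 23.8 mm/h.
Σ(I−φ)·Δt = d  ⇒  (19.4+15.9+23.8 − 3φ)·1 = 39.9
φ = (59.10 − 39.9/1) / 3 = 6.40 mm/h.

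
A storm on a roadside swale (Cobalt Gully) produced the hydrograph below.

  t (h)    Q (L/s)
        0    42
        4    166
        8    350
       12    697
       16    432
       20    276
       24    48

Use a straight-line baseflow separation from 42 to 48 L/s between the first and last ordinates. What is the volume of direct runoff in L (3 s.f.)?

Direct-runoff ordinates (Q − Q_b): 0.00, 123.00, 306.00, 652.00, 386.00, 229.00, 0.00 L/s.
ΣQ_DR = 1696 L/s.
With Δt = 4 h = 14400 s, V = ΣQ_DR · Δt = 1696 × 14400 = 2.44 × 10^7 L.

V ≈ 2.44 × 10^7 L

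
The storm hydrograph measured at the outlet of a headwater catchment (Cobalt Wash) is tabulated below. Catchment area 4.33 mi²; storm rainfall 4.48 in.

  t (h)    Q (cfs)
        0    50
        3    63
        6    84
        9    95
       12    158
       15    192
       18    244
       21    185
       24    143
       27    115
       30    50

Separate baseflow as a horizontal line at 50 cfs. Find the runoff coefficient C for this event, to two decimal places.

ΣQ_DR = 829.0 cfs; V = ΣQ_DR·Δt = 8.953 × 10^6 ft³.
Runoff depth d = V / A = 0.8900 in.
C = d / P = 0.8900 / 4.48 = 0.20.

C ≈ 0.20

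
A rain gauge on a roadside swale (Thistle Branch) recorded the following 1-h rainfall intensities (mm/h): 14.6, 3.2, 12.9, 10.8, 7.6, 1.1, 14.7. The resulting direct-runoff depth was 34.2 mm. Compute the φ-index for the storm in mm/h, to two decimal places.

Only the 5 blocks with intensity above φ contribute runoff: 14.6, 12.9, 10.8, 7.6, 14.7 mm/h.
Σ(I−φ)·Δt = d  ⇒  (14.6+12.9+10.8+7.6+14.7 − 5φ)·1 = 34.2
φ = (60.60 − 34.2/1) / 5 = 5.28 mm/h.

φ ≈ 5.28 mm/h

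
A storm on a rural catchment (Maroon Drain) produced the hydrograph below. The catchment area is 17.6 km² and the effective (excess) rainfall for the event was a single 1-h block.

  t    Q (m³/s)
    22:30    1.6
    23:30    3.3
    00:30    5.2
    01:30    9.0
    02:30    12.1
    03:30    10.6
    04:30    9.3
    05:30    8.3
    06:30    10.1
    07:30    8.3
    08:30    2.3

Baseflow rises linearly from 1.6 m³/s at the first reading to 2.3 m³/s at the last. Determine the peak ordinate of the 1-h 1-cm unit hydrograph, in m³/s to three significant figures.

Direct runoff: 0.00, 1.63, 3.46, 7.19, 10.22, 8.65, 7.28, 6.21, 7.94, 6.07, 0.00 m³/s; ΣQ_DR = 58.65 m³/s, peak = 10.22 m³/s.
Runoff depth d = ΣQ_DR·Δt / A = 58.65 × 3600 / (17.6 km²) = 12.00 mm.
The 1-cm UH is the DRH scaled by (10 mm)/d, so U_p = 10.22 × 10/12.00 = 8.52 m³/s.

U_p ≈ 8.52 m³/s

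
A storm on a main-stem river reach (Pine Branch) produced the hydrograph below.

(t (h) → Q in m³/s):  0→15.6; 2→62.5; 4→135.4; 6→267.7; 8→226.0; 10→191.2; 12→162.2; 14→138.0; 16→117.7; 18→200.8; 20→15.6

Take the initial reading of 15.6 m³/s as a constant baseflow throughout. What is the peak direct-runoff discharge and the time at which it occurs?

Q_p = 252.1 m³/s at t = 6 h

Subtracting baseflow gives direct-runoff ordinates: 0.0, 46.9, 119.8, 252.1, 210.4, 175.6, 146.6, 122.4, 102.1, 185.2, 0.0 m³/s.
The maximum is 252.1 m³/s, occurring at the reading for t = 6 h.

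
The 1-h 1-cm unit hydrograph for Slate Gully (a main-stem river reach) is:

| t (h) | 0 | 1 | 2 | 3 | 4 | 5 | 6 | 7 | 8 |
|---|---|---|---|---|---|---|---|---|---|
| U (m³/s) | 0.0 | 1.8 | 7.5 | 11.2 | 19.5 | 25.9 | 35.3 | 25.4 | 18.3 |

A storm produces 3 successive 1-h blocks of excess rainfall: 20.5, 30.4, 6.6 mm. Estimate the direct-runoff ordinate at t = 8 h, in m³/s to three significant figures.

Q ≈ 138 m³/s

By discrete convolution, Q_j = Σ (P_i / 10 mm) · U_{j−i}.
At t = 8 h (j=8): Q = (20.5/10)·18.3 + (30.4/10)·25.4 + (6.6/10)·35.3 = 138 m³/s.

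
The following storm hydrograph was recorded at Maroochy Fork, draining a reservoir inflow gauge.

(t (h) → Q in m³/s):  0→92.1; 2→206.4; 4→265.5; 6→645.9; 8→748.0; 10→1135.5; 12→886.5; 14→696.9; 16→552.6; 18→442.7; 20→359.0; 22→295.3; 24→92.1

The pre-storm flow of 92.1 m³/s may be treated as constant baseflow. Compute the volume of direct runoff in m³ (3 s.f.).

Direct-runoff ordinates (Q − Q_b): 0.0, 114.3, 173.4, 553.8, 655.9, 1043.4, 794.4, 604.8, 460.5, 350.6, 266.9, 203.2, 0.0 m³/s.
ΣQ_DR = 5221 m³/s.
With Δt = 2 h = 7200 s, V = ΣQ_DR · Δt = 5221 × 7200 = 3.76 × 10^7 m³.

V ≈ 3.76 × 10^7 m³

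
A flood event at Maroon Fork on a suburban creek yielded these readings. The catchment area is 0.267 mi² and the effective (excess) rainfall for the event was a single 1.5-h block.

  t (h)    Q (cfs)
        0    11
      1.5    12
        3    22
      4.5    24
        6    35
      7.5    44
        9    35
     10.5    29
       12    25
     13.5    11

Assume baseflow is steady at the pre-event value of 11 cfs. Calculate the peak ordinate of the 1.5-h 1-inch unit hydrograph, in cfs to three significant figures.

U_p ≈ 27.5 cfs

Direct runoff: 0.0, 1.0, 11.0, 13.0, 24.0, 33.0, 24.0, 18.0, 14.0, 0.0 cfs; ΣQ_DR = 138.0 cfs, peak = 33.0 cfs.
Runoff depth d = ΣQ_DR·Δt / A = 138.0 × 5400 / (0.267 mi²) = 1.201 in.
The 1-inch UH is the DRH scaled by (1 in)/d, so U_p = 33.0 × 1/1.201 = 27.5 cfs.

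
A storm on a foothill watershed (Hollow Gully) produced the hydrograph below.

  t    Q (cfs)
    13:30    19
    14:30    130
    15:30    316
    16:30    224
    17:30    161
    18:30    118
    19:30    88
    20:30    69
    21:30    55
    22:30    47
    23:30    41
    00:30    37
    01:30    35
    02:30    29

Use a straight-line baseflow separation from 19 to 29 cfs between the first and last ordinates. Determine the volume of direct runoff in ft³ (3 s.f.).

V ≈ 3.72 × 10^6 ft³

Direct-runoff ordinates (Q − Q_b): 0.00, 110.23, 295.46, 202.69, 138.92, 95.15, 64.38, 44.62, 29.85, 21.08, 14.31, 9.54, 6.77, 0.00 cfs.
ΣQ_DR = 1033 cfs.
With Δt = 1 h = 3600 s, V = ΣQ_DR · Δt = 1033 × 3600 = 3.72 × 10^6 ft³.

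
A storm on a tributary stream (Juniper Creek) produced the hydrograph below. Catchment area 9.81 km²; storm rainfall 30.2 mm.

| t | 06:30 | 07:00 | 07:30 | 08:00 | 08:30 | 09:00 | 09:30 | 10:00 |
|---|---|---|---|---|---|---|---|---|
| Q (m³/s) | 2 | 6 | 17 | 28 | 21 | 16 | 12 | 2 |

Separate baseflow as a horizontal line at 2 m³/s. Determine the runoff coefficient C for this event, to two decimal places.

C ≈ 0.53

ΣQ_DR = 88.00 m³/s; V = ΣQ_DR·Δt = 1.584 × 10^5 m³.
Runoff depth d = V / A = 16.15 mm.
C = d / P = 16.15 / 30.2 = 0.53.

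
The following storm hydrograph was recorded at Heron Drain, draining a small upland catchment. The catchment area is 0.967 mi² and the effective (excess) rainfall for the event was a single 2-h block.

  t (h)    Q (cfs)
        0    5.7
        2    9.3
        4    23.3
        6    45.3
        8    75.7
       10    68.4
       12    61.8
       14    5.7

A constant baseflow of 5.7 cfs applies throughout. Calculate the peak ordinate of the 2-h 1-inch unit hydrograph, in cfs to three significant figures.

U_p ≈ 87.5 cfs

Direct runoff: 0.0, 3.6, 17.6, 39.6, 70.0, 62.7, 56.1, 0.0 cfs; ΣQ_DR = 249.6 cfs, peak = 70.0 cfs.
Runoff depth d = ΣQ_DR·Δt / A = 249.6 × 7200 / (0.967 mi²) = 0.8000 in.
The 1-inch UH is the DRH scaled by (1 in)/d, so U_p = 70.0 × 1/0.8000 = 87.5 cfs.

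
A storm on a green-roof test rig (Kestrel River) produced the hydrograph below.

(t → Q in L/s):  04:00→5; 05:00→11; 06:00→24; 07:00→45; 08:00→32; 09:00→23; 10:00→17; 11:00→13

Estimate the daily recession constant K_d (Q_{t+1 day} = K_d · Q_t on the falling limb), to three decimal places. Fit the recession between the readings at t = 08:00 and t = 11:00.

Between t = 08:00 and t = 11:00 the flow falls from 32 to 13 L/s over 3×1 h = 3 h.
Per-interval ratio K = (13/32)^(1/3) = 0.7406; K_d = K^(24/1) = 0.001.

K_d ≈ 0.001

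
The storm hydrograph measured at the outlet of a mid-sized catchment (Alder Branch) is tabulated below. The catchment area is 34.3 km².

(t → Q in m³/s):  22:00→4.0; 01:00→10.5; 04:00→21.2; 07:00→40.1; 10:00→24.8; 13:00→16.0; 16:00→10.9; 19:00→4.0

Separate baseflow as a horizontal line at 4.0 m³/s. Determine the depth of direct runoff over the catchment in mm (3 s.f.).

d ≈ 31.3 mm

Direct runoff: 0.0, 6.5, 17.2, 36.1, 20.8, 12.0, 6.9, 0.0 m³/s; ΣQ_DR = 99.50 m³/s.
V = ΣQ_DR · Δt = 99.50 × 10800 s = 1.075 × 10^6 m³.
Over A = 34.3 km², depth = V / A = 31.3 mm.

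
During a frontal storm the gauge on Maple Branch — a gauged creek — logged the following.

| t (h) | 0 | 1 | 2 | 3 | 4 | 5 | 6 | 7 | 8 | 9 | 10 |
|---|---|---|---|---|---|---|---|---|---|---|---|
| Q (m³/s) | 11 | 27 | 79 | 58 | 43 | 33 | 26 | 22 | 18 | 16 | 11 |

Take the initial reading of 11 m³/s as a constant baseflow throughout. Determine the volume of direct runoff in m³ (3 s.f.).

V ≈ 8.03 × 10^5 m³

Direct-runoff ordinates (Q − Q_b): 0.0, 16.0, 68.0, 47.0, 32.0, 22.0, 15.0, 11.0, 7.0, 5.0, 0.0 m³/s.
ΣQ_DR = 223.0 m³/s.
With Δt = 1 h = 3600 s, V = ΣQ_DR · Δt = 223.0 × 3600 = 8.03 × 10^5 m³.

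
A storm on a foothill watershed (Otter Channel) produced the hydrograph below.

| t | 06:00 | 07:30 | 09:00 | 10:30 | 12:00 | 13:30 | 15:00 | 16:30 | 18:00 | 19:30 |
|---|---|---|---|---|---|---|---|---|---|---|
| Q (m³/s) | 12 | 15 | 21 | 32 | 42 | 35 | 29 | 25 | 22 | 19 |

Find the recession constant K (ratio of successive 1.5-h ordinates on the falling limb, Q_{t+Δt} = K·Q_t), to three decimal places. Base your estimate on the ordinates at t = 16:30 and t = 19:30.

K ≈ 0.872

Using the recession-limb readings at t = 16:30 and t = 19:30: Q falls from 25 to 19 m³/s over 2 intervals.
K = (Q₂/Q₁)^(1/2) = (19/25)^(1/2) = 0.872.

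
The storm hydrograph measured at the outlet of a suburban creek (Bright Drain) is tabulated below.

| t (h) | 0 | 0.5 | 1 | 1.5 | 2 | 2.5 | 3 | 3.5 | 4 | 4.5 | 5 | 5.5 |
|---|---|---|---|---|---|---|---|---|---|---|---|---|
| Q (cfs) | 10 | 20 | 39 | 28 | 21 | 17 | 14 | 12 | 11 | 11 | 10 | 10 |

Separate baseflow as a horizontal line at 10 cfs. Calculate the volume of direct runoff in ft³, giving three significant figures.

Direct-runoff ordinates (Q − Q_b): 0.0, 10.0, 29.0, 18.0, 11.0, 7.0, 4.0, 2.0, 1.0, 1.0, 0.0, 0.0 cfs.
ΣQ_DR = 83.00 cfs.
With Δt = 0.5 h = 1800 s, V = ΣQ_DR · Δt = 83.00 × 1800 = 1.49 × 10^5 ft³.

V ≈ 1.49 × 10^5 ft³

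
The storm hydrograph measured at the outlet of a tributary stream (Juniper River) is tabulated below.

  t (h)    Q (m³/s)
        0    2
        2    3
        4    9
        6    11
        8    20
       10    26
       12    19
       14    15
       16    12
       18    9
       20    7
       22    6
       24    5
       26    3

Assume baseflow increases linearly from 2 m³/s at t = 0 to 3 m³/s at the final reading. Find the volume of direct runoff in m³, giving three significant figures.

V ≈ 8.06 × 10^5 m³

Direct-runoff ordinates (Q − Q_b): 0.00, 0.92, 6.85, 8.77, 17.69, 23.62, 16.54, 12.46, 9.38, 6.31, 4.23, 3.15, 2.08, 0.00 m³/s.
ΣQ_DR = 112.0 m³/s.
With Δt = 2 h = 7200 s, V = ΣQ_DR · Δt = 112.0 × 7200 = 8.06 × 10^5 m³.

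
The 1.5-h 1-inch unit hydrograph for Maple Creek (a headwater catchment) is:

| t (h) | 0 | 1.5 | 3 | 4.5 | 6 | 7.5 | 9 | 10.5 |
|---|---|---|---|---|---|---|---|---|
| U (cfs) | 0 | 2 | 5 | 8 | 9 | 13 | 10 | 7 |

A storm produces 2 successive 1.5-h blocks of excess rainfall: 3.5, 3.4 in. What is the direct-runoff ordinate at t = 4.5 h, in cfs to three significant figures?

By discrete convolution, Q_j = Σ (P_i / 1 in) · U_{j−i}.
At t = 4.5 h (j=3): Q = (3.5/1)·8 + (3.4/1)·5 = 45.0 cfs.

Q ≈ 45.0 cfs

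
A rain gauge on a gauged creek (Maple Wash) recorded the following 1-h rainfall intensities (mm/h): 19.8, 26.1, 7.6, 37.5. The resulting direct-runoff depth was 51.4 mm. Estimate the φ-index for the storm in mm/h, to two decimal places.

Only the 3 blocks with intensity above φ contribute runoff: 19.8, 26.1, 37.5 mm/h.
Σ(I−φ)·Δt = d  ⇒  (19.8+26.1+37.5 − 3φ)·1 = 51.4
φ = (83.40 − 51.4/1) / 3 = 10.67 mm/h.

φ ≈ 10.67 mm/h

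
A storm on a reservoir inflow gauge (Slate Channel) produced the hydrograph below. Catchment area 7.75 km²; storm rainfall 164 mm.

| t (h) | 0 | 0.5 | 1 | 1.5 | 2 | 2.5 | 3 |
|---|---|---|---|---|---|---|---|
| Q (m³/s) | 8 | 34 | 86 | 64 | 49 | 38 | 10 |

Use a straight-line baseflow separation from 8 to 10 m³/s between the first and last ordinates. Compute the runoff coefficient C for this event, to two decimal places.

C ≈ 0.32

ΣQ_DR = 226.0 m³/s; V = ΣQ_DR·Δt = 4.068 × 10^5 m³.
Runoff depth d = V / A = 52.49 mm.
C = d / P = 52.49 / 164 = 0.32.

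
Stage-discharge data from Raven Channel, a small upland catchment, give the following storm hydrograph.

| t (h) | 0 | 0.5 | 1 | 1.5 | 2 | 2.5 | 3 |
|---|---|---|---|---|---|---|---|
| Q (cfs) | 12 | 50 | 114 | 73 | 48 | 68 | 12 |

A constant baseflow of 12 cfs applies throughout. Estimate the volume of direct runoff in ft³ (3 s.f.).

V ≈ 5.27 × 10^5 ft³

Direct-runoff ordinates (Q − Q_b): 0.0, 38.0, 102.0, 61.0, 36.0, 56.0, 0.0 cfs.
ΣQ_DR = 293.0 cfs.
With Δt = 0.5 h = 1800 s, V = ΣQ_DR · Δt = 293.0 × 1800 = 5.27 × 10^5 ft³.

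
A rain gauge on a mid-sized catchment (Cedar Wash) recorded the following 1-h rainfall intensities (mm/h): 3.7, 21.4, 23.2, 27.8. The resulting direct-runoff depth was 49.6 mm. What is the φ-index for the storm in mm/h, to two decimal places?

φ ≈ 7.60 mm/h

Only the 3 blocks with intensity above φ contribute runoff: 21.4, 23.2, 27.8 mm/h.
Σ(I−φ)·Δt = d  ⇒  (21.4+23.2+27.8 − 3φ)·1 = 49.6
φ = (72.40 − 49.6/1) / 3 = 7.60 mm/h.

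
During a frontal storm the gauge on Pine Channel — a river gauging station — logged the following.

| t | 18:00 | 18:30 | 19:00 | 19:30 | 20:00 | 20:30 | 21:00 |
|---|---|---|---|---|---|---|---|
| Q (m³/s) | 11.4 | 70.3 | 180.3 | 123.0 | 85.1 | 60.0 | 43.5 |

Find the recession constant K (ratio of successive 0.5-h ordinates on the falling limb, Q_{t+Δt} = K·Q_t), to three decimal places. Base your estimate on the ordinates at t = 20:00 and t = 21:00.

Using the recession-limb readings at t = 20:00 and t = 21:00: Q falls from 85.1 to 43.5 m³/s over 2 intervals.
K = (Q₂/Q₁)^(1/2) = (43.5/85.1)^(1/2) = 0.715.

K ≈ 0.715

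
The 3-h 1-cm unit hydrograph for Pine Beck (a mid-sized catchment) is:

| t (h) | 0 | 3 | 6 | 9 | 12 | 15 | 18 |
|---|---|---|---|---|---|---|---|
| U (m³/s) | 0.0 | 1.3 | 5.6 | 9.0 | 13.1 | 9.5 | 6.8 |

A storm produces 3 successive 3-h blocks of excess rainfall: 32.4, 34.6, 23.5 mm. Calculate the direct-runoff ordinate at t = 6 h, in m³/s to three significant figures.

By discrete convolution, Q_j = Σ (P_i / 10 mm) · U_{j−i}.
At t = 6 h (j=2): Q = (32.4/10)·5.6 + (34.6/10)·1.3 + (23.5/10)·0.0 = 22.6 m³/s.

Q ≈ 22.6 m³/s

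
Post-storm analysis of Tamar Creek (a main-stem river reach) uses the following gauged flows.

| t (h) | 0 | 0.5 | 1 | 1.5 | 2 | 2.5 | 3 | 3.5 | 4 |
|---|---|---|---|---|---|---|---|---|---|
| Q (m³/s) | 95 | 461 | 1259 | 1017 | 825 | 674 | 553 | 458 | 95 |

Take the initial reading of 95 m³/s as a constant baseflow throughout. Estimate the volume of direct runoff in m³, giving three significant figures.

Direct-runoff ordinates (Q − Q_b): 0.0, 366.0, 1164.0, 922.0, 730.0, 579.0, 458.0, 363.0, 0.0 m³/s.
ΣQ_DR = 4582 m³/s.
With Δt = 0.5 h = 1800 s, V = ΣQ_DR · Δt = 4582 × 1800 = 8.25 × 10^6 m³.

V ≈ 8.25 × 10^6 m³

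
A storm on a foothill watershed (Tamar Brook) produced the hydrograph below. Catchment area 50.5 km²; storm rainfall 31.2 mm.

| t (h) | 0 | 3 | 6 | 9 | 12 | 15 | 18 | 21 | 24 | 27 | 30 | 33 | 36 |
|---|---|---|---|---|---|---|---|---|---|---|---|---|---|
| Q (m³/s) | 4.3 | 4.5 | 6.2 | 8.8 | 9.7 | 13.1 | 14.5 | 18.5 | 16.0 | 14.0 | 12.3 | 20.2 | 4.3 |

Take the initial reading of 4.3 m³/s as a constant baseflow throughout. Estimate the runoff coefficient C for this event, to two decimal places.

C ≈ 0.62

ΣQ_DR = 90.50 m³/s; V = ΣQ_DR·Δt = 9.774 × 10^5 m³.
Runoff depth d = V / A = 19.35 mm.
C = d / P = 19.35 / 31.2 = 0.62.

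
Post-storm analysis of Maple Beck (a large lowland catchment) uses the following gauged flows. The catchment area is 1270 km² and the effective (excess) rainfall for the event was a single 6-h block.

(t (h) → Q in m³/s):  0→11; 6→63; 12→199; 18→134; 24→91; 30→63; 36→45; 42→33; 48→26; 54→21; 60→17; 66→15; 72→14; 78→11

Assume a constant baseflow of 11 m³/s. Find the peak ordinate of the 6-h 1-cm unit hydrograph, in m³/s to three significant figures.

U_p ≈ 188 m³/s

Direct runoff: 0.0, 52.0, 188.0, 123.0, 80.0, 52.0, 34.0, 22.0, 15.0, 10.0, 6.0, 4.0, 3.0, 0.0 m³/s; ΣQ_DR = 589.0 m³/s, peak = 188.0 m³/s.
Runoff depth d = ΣQ_DR·Δt / A = 589.0 × 21600 / (1270 km²) = 10.02 mm.
The 1-cm UH is the DRH scaled by (10 mm)/d, so U_p = 188.0 × 10/10.02 = 188 m³/s.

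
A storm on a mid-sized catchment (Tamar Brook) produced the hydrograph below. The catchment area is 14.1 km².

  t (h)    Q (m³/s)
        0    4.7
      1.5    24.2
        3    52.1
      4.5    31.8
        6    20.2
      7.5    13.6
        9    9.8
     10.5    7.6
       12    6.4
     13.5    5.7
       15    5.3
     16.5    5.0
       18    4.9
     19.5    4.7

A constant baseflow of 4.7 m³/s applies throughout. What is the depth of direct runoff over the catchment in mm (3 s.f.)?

Direct runoff: 0.0, 19.5, 47.4, 27.1, 15.5, 8.9, 5.1, 2.9, 1.7, 1.0, 0.6, 0.3, 0.2, 0.0 m³/s; ΣQ_DR = 130.2 m³/s.
V = ΣQ_DR · Δt = 130.2 × 5400 s = 7.031 × 10^5 m³.
Over A = 14.1 km², depth = V / A = 49.9 mm.

d ≈ 49.9 mm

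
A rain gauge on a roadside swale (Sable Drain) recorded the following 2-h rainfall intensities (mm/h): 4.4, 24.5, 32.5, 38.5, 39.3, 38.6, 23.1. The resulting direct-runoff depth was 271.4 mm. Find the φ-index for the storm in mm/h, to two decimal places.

Only the 6 blocks with intensity above φ contribute runoff: 24.5, 32.5, 38.5, 39.3, 38.6, 23.1 mm/h.
Σ(I−φ)·Δt = d  ⇒  (24.5+32.5+38.5+39.3+38.6+23.1 − 6φ)·2 = 271.4
φ = (196.5 − 271.4/2) / 6 = 10.13 mm/h.

φ ≈ 10.13 mm/h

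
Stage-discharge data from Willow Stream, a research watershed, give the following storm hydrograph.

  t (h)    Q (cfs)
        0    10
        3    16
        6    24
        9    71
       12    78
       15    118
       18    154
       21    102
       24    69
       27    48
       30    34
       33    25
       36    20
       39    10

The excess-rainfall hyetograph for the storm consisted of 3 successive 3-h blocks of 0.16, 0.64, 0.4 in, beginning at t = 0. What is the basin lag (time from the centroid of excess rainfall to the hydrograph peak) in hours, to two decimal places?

Centroid of excess rainfall: t_c = Σ P_i·t̄_i / ΣP_i = 5.1000 h (block centres at 1.5, 4.5, 7.5 h).
Hydrograph peak occurs at t = 18 h, so basin lag t_L = 18 − 5.1000 = 12.90 h.

t_L ≈ 12.90 h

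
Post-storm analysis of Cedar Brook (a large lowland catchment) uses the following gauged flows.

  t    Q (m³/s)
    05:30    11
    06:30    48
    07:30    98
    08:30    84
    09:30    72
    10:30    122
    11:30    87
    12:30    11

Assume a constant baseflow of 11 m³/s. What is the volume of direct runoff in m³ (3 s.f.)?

Direct-runoff ordinates (Q − Q_b): 0.0, 37.0, 87.0, 73.0, 61.0, 111.0, 76.0, 0.0 m³/s.
ΣQ_DR = 445.0 m³/s.
With Δt = 1 h = 3600 s, V = ΣQ_DR · Δt = 445.0 × 3600 = 1.60 × 10^6 m³.

V ≈ 1.60 × 10^6 m³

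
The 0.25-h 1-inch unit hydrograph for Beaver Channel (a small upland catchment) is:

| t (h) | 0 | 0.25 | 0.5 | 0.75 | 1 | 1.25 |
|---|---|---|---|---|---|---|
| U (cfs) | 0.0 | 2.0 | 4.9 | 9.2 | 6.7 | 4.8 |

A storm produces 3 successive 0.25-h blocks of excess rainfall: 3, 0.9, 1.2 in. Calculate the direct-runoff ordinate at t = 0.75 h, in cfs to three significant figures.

By discrete convolution, Q_j = Σ (P_i / 1 in) · U_{j−i}.
At t = 0.75 h (j=3): Q = (3/1)·9.2 + (0.9/1)·4.9 + (1.2/1)·2.0 = 34.4 cfs.

Q ≈ 34.4 cfs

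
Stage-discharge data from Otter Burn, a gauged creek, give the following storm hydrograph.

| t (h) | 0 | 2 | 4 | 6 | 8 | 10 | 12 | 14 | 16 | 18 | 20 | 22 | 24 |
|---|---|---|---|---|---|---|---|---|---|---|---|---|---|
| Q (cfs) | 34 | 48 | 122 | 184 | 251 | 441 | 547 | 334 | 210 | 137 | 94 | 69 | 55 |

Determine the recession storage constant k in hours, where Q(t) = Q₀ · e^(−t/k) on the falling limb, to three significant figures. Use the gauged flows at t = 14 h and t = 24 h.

On the falling limb, Q drops from 334 to 55 cfs between t = 14 h and t = 24 h (Δt = 10 h).
k = −Δt / ln(Q₂/Q₁) = −10 / ln(55/334) = 5.54 h.

k ≈ 5.54 h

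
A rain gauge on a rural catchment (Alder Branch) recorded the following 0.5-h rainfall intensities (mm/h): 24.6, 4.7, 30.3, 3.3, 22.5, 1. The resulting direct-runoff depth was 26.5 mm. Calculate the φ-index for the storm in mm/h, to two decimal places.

Only the 3 blocks with intensity above φ contribute runoff: 24.6, 30.3, 22.5 mm/h.
Σ(I−φ)·Δt = d  ⇒  (24.6+30.3+22.5 − 3φ)·0.5 = 26.5
φ = (77.40 − 26.5/0.5) / 3 = 8.13 mm/h.

φ ≈ 8.13 mm/h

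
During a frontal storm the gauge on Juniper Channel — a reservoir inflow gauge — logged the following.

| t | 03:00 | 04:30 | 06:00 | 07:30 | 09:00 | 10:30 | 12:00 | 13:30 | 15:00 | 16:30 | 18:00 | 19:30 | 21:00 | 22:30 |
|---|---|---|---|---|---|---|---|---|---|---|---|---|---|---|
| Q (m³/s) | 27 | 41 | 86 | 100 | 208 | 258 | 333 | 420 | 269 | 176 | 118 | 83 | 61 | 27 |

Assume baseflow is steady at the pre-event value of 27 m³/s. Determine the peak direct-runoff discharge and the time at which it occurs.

Q_p = 393.0 m³/s at t = 13:30

Subtracting baseflow gives direct-runoff ordinates: 0.0, 14.0, 59.0, 73.0, 181.0, 231.0, 306.0, 393.0, 242.0, 149.0, 91.0, 56.0, 34.0, 0.0 m³/s.
The maximum is 393.0 m³/s, occurring at the reading for t = 13:30.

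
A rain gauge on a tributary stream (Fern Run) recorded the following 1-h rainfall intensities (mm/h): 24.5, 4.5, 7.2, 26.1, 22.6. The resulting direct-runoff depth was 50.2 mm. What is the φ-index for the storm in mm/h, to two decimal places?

φ ≈ 7.67 mm/h

Only the 3 blocks with intensity above φ contribute runoff: 24.5, 26.1, 22.6 mm/h.
Σ(I−φ)·Δt = d  ⇒  (24.5+26.1+22.6 − 3φ)·1 = 50.2
φ = (73.20 − 50.2/1) / 3 = 7.67 mm/h.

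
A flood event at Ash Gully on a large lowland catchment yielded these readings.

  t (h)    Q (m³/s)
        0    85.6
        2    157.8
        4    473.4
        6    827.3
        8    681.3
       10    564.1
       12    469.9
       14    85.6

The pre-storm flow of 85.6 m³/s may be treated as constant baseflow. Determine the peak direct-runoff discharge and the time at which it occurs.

Q_p = 741.7 m³/s at t = 6 h

Subtracting baseflow gives direct-runoff ordinates: 0.0, 72.2, 387.8, 741.7, 595.7, 478.5, 384.3, 0.0 m³/s.
The maximum is 741.7 m³/s, occurring at the reading for t = 6 h.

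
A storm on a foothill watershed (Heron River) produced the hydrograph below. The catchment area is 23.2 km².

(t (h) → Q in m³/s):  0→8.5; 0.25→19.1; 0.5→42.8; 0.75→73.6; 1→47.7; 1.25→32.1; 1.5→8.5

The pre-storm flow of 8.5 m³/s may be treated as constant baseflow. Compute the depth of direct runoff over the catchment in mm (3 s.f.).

d ≈ 6.70 mm

Direct runoff: 0.0, 10.6, 34.3, 65.1, 39.2, 23.6, 0.0 m³/s; ΣQ_DR = 172.8 m³/s.
V = ΣQ_DR · Δt = 172.8 × 900 s = 1.555 × 10^5 m³.
Over A = 23.2 km², depth = V / A = 6.70 mm.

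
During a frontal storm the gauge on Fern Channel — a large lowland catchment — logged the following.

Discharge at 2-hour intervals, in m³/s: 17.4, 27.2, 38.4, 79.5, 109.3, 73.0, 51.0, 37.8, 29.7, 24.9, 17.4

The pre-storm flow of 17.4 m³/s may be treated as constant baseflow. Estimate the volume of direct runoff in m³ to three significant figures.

V ≈ 2.26 × 10^6 m³

Direct-runoff ordinates (Q − Q_b): 0.0, 9.8, 21.0, 62.1, 91.9, 55.6, 33.6, 20.4, 12.3, 7.5, 0.0 m³/s.
ΣQ_DR = 314.2 m³/s.
With Δt = 2 h = 7200 s, V = ΣQ_DR · Δt = 314.2 × 7200 = 2.26 × 10^6 m³.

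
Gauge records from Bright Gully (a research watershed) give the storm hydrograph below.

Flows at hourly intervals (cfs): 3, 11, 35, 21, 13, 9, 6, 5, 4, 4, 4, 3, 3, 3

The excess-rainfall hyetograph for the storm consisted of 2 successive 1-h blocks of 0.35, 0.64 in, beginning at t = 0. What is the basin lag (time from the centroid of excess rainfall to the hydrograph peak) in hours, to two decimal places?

Centroid of excess rainfall: t_c = Σ P_i·t̄_i / ΣP_i = 1.1465 h (block centres at 0.5, 1.5 h).
Hydrograph peak occurs at t = 2 h, so basin lag t_L = 2 − 1.1465 = 0.85 h.

t_L ≈ 0.85 h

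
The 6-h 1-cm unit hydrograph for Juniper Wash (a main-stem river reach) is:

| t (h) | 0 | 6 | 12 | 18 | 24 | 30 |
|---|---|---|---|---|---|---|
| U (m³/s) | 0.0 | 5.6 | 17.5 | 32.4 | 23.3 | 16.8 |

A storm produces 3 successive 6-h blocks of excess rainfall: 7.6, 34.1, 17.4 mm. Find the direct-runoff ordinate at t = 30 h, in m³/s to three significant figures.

By discrete convolution, Q_j = Σ (P_i / 10 mm) · U_{j−i}.
At t = 30 h (j=5): Q = (7.6/10)·16.8 + (34.1/10)·23.3 + (17.4/10)·32.4 = 149 m³/s.

Q ≈ 149 m³/s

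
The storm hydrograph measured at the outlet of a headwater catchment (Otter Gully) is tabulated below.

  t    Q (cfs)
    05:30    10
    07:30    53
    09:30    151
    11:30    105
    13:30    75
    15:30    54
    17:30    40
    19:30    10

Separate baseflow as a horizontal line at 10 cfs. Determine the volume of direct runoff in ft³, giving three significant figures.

Direct-runoff ordinates (Q − Q_b): 0.0, 43.0, 141.0, 95.0, 65.0, 44.0, 30.0, 0.0 cfs.
ΣQ_DR = 418.0 cfs.
With Δt = 2 h = 7200 s, V = ΣQ_DR · Δt = 418.0 × 7200 = 3.01 × 10^6 ft³.

V ≈ 3.01 × 10^6 ft³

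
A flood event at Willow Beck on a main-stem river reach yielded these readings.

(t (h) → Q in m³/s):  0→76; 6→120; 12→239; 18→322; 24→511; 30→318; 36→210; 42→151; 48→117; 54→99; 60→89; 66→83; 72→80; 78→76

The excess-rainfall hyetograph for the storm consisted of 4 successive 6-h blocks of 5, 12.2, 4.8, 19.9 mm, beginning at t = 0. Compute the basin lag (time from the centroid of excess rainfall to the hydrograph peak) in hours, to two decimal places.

t_L ≈ 9.33 h

Centroid of excess rainfall: t_c = Σ P_i·t̄_i / ΣP_i = 14.6706 h (block centres at 3, 9, 15, 21 h).
Hydrograph peak occurs at t = 24 h, so basin lag t_L = 24 − 14.6706 = 9.33 h.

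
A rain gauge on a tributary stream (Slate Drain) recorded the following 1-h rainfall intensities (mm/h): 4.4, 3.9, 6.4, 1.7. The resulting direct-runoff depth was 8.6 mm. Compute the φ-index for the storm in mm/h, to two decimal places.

φ ≈ 2.03 mm/h

Only the 3 blocks with intensity above φ contribute runoff: 4.4, 3.9, 6.4 mm/h.
Σ(I−φ)·Δt = d  ⇒  (4.4+3.9+6.4 − 3φ)·1 = 8.6
φ = (14.70 − 8.6/1) / 3 = 2.03 mm/h.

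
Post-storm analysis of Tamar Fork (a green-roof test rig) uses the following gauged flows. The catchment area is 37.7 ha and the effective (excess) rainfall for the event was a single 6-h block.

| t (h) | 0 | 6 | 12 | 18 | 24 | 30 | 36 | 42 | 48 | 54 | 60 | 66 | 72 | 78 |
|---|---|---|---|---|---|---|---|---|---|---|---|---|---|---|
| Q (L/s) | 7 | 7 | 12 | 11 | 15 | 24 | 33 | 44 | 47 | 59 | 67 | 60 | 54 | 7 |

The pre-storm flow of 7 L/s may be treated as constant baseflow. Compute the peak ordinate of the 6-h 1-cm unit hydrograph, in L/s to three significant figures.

Direct runoff: 0.0, 0.0, 5.0, 4.0, 8.0, 17.0, 26.0, 37.0, 40.0, 52.0, 60.0, 53.0, 47.0, 0.0 L/s; ΣQ_DR = 349.0 L/s, peak = 60.0 L/s.
Runoff depth d = ΣQ_DR·Δt / A = 349.0 × 21600 / (37.7 ha) = 20.00 mm.
The 1-cm UH is the DRH scaled by (10 mm)/d, so U_p = 60.0 × 10/20.00 = 30.0 L/s.

U_p ≈ 30.0 L/s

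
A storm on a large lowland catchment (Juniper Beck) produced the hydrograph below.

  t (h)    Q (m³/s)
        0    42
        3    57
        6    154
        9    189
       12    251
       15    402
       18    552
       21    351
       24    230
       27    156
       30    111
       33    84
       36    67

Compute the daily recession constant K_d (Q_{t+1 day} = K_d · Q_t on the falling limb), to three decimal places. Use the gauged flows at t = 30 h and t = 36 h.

Between t = 30 h and t = 36 h the flow falls from 111 to 67 m³/s over 2×3 h = 6 h.
Per-interval ratio K = (67/111)^(1/2) = 0.7769; K_d = K^(24/3) = 0.133.

K_d ≈ 0.133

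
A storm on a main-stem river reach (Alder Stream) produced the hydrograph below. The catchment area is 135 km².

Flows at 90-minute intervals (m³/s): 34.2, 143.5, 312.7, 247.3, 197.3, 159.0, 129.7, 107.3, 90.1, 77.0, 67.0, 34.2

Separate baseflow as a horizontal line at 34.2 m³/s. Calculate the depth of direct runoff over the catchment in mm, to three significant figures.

d ≈ 47.6 mm

Direct runoff: 0.0, 109.3, 278.5, 213.1, 163.1, 124.8, 95.5, 73.1, 55.9, 42.8, 32.8, 0.0 m³/s; ΣQ_DR = 1189 m³/s.
V = ΣQ_DR · Δt = 1189 × 5400 s = 6.420 × 10^6 m³.
Over A = 135 km², depth = V / A = 47.6 mm.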